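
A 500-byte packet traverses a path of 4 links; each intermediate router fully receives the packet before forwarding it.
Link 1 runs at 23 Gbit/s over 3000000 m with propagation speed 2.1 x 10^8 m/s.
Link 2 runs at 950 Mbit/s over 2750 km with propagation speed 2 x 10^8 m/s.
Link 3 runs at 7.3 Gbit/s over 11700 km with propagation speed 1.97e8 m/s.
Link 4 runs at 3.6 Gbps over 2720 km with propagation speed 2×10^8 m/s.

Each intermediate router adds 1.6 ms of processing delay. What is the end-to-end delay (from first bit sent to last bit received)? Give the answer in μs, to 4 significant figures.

105800 μs

L = 500 × 8 = 4000 bits.
Transmission delays (L/R per hop): 0.173913, 4.21053, 0.547945, 1.11111 μs; sum = 6.0435 μs.
Propagation delays (d/s per hop): 14285.7, 13750, 59390.9, 13600 μs; sum = 101027 μs.
Processing at 3 router(s): 3 × 1.6 ms = 4800 μs.
End-to-end = 105800 μs.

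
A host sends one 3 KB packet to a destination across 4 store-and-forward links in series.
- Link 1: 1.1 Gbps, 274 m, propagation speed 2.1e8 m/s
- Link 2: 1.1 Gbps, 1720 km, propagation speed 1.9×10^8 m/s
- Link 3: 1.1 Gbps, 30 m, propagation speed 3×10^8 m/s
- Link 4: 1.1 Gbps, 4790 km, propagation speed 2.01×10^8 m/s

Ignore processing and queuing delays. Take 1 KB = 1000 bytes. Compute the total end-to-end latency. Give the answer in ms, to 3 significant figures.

33.0 ms

L = 24000 bits.
Transmission delay per hop = L/R = 24000/1100000000 = 0.0218182 ms; 4 hops → 0.0872727 ms.
Propagation delays (d/s per hop): 0.00130476, 9.05263, 0.0001, 23.8308 ms; sum = 32.8849 ms.
End-to-end = 33.0 ms.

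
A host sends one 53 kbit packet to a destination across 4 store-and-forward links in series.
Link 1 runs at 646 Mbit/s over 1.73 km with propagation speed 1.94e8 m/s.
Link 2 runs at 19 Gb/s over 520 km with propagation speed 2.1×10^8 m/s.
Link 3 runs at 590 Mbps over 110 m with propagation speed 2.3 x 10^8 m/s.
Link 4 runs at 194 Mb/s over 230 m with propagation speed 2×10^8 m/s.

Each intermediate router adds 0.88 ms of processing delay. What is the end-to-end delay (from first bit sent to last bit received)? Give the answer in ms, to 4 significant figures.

5.575 ms

L = 53000 bits.
Transmission delays (L/R per hop): 0.0820433, 0.00278947, 0.0898305, 0.273196 ms; sum = 0.447859 ms.
Propagation delays (d/s per hop): 0.00891753, 2.47619, 0.000478261, 0.00115 ms; sum = 2.48674 ms.
Processing at 3 router(s): 3 × 0.88 ms = 2.64 ms.
End-to-end = 5.575 ms.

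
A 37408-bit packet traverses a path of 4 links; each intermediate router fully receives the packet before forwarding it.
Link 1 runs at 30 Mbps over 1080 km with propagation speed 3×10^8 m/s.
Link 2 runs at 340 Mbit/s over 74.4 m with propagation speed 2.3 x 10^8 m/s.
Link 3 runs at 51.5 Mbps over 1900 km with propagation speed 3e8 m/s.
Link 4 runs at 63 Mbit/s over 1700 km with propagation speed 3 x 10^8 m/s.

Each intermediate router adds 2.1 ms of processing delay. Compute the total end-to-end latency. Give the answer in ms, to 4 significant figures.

24.58 ms

Transmission delays (L/R per hop): 1.24693, 0.110024, 0.726369, 0.593778 ms; sum = 2.6771 ms.
Propagation delays (d/s per hop): 3.6, 0.000323478, 6.33333, 5.66667 ms; sum = 15.6003 ms.
Processing at 3 router(s): 3 × 2.1 ms = 6.3 ms.
End-to-end = 24.58 ms.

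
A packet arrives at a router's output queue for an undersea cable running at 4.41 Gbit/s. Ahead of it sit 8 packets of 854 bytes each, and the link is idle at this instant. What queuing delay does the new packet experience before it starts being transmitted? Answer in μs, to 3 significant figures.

12.4 μs

Each queued packet: L/R = 6832/4410000000 = 1.54921 μs.
8 queued → 12.3937 μs.
Queuing delay = 12.4 μs.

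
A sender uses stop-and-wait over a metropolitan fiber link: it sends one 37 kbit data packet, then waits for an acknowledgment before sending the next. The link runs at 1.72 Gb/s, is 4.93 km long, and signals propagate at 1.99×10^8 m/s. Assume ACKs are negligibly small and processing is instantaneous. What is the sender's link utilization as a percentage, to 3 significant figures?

t_tx = L/R = 37000/1720000000 = 2.15116e-05 s.
t_prop = 4930/199000000 = 2.47739e-05 s; RTT = 4.95477e-05 s.
Cycle = t_tx + RTT = 7.10594e-05 s.
Utilization = t_tx / cycle = 2.15116e-05/7.10594e-05 = 30.3 %.

30.3 %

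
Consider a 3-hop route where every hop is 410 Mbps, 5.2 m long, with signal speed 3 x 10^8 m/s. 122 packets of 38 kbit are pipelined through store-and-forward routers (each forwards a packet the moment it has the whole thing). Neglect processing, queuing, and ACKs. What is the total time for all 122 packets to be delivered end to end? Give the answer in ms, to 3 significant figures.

Per-hop transmission t_tx = L/R = 38000/410000000 = 0.0926829 ms.
Per-hop propagation t_prop = 5.2/300000000 = 1.73333e-05 ms.
Pipeline fill: first packet needs 3·t_tx to clear all hops; remaining 121 packets each add one t_tx.
Total = (3+122-1)·t_tx + 3·t_prop = 124·0.0926829 + 3·1.73333e-05 = 11.5 ms.

11.5 ms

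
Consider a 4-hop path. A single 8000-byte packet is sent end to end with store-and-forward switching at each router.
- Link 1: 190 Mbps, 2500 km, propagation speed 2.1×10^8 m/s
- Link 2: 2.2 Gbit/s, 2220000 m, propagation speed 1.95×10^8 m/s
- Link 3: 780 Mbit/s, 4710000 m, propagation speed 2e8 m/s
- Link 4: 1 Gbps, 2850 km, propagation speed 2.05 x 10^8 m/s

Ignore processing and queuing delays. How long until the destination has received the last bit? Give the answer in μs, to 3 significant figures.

61300 μs

L = 8000 × 8 = 64000 bits.
Transmission delays (L/R per hop): 336.842, 29.0909, 82.0513, 64 μs; sum = 511.984 μs.
Propagation delays (d/s per hop): 11904.8, 11384.6, 23550, 13902.4 μs; sum = 60741.8 μs.
End-to-end = 61300 μs.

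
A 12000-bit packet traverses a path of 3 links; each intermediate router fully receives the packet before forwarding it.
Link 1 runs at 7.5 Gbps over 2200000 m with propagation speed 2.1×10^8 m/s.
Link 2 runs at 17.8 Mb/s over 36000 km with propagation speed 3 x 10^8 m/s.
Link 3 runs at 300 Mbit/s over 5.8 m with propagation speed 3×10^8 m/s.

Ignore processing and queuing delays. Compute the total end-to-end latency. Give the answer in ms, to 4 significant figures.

131.2 ms

Transmission delays (L/R per hop): 0.0016, 0.674157, 0.04 ms; sum = 0.715757 ms.
Propagation delays (d/s per hop): 10.4762, 120, 1.93333e-05 ms; sum = 130.476 ms.
End-to-end = 131.2 ms.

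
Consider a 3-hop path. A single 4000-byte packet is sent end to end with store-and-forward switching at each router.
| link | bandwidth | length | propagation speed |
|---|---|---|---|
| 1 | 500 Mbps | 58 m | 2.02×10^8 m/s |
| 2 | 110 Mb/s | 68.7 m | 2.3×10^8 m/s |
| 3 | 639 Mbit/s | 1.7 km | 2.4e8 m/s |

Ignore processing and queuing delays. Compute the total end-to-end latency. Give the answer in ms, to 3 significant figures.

L = 4000 × 8 = 32000 bits.
Transmission delays (L/R per hop): 0.064, 0.290909, 0.0500782 ms; sum = 0.404987 ms.
Propagation delays (d/s per hop): 0.000287129, 0.000298696, 0.00708333 ms; sum = 0.00766916 ms.
End-to-end = 0.413 ms.

0.413 ms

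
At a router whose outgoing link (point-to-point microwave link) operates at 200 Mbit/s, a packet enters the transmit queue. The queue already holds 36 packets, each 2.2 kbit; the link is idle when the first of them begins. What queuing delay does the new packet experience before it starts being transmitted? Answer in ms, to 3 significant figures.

0.396 ms

Each queued packet: L/R = 2200/200000000 = 0.011 ms.
36 queued → 0.396 ms.
Queuing delay = 0.396 ms.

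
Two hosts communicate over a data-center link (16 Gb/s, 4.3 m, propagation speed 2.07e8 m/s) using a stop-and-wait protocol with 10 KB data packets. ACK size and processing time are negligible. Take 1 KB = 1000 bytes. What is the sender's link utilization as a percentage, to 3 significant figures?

99.2 %

t_tx = L/R = 80000/16000000000 = 5e-06 s.
t_prop = 4.3/2.07e+08 = 2.07729e-08 s; RTT = 4.15459e-08 s.
Cycle = t_tx + RTT = 5.04155e-06 s.
Utilization = t_tx / cycle = 5e-06/5.04155e-06 = 99.2 %.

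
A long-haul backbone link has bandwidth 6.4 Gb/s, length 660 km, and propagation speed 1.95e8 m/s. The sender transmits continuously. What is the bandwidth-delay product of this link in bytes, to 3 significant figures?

Propagation delay = 660000 / 195000000 = 0.00338462 s.
BDP = R × t_prop = 6400000000 × 0.00338462 = 21661500 bits.
In bytes: 21661500/8 = 2710000 bytes.

2710000 bytes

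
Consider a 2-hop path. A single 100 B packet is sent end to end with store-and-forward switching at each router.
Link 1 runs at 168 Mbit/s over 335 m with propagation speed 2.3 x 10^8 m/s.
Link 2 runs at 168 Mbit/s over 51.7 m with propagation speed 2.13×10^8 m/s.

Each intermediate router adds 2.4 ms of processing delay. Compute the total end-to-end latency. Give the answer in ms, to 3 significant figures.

2.41 ms

L = 100 × 8 = 800 bits.
Transmission delay per hop = L/R = 800/168000000 = 0.0047619 ms; 2 hops → 0.00952381 ms.
Propagation delays (d/s per hop): 0.00145652, 0.000242723 ms; sum = 0.00169924 ms.
Processing at 1 router(s): 1 × 2.4 ms = 2.4 ms.
End-to-end = 2.41 ms.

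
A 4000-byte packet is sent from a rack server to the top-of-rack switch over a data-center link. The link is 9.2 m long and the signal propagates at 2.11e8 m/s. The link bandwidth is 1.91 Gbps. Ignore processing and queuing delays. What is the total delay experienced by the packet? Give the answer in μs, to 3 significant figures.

16.8 μs

L = 4000 × 8 = 32000 bits.
Transmission delay = L/R = 32000 / 1910000000 = 16.7539 μs.
Propagation delay = d/s = 9.2 m / 211000000 m/s = 0.0436019 μs.
Total = 16.8 μs.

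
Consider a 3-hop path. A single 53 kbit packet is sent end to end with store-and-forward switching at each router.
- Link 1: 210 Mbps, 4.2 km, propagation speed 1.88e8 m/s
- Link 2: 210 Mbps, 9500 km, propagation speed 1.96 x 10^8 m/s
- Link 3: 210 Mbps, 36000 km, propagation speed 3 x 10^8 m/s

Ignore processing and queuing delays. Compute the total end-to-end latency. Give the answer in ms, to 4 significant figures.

L = 53000 bits.
Transmission delay per hop = L/R = 53000/210000000 = 0.252381 ms; 3 hops → 0.757143 ms.
Propagation delays (d/s per hop): 0.0223404, 48.4694, 120 ms; sum = 168.492 ms.
End-to-end = 169.2 ms.

169.2 ms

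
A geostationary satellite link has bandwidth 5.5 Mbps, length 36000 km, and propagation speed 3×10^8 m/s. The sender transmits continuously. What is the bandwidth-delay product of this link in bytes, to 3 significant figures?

82500 bytes

Propagation delay = 36000000 / 300000000 = 0.12 s.
BDP = R × t_prop = 5500000 × 0.12 = 660000 bits.
In bytes: 660000/8 = 82500 bytes.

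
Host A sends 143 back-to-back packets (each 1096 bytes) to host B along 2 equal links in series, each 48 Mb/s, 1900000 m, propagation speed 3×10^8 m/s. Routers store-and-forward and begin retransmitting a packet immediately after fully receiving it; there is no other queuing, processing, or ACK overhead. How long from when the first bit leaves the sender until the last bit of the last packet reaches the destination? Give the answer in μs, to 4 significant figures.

38970 μs

Per-hop transmission t_tx = L/R = 8768/48000000 = 182.667 μs.
Per-hop propagation t_prop = 1900000/300000000 = 6333.33 μs.
Pipeline fill: first packet needs 2·t_tx to clear all hops; remaining 142 packets each add one t_tx.
Total = (2+143-1)·t_tx + 2·t_prop = 144·182.667 + 2·6333.33 = 38970 μs.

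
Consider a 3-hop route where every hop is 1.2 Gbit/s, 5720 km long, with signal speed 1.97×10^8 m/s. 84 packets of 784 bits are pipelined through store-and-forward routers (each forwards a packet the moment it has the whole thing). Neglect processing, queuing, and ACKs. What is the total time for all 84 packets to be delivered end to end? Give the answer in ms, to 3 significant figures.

Per-hop transmission t_tx = L/R = 784/1200000000 = 0.000653333 ms.
Per-hop propagation t_prop = 5720000/197000000 = 29.0355 ms.
Pipeline fill: first packet needs 3·t_tx to clear all hops; remaining 83 packets each add one t_tx.
Total = (3+84-1)·t_tx + 3·t_prop = 86·0.000653333 + 3·29.0355 = 87.2 ms.

87.2 ms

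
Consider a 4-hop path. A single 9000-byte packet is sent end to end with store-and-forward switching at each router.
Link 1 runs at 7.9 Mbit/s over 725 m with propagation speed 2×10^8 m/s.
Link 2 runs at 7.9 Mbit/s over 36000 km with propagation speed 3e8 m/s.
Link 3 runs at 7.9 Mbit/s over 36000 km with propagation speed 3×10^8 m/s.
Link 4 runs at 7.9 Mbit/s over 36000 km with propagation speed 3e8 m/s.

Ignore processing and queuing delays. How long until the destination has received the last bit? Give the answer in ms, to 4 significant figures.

L = 9000 × 8 = 72000 bits.
Transmission delay per hop = L/R = 72000/7900000 = 9.11392 ms; 4 hops → 36.4557 ms.
Propagation delays (d/s per hop): 0.003625, 120, 120, 120 ms; sum = 360.004 ms.
End-to-end = 396.5 ms.

396.5 ms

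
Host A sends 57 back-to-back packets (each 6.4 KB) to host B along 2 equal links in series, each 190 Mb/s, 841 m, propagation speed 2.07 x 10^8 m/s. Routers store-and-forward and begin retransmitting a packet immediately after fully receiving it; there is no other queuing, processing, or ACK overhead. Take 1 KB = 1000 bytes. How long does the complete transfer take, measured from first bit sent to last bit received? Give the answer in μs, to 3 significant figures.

15600 μs

Per-hop transmission t_tx = L/R = 51200/190000000 = 269.474 μs.
Per-hop propagation t_prop = 841/2.07e+08 = 4.0628 μs.
Pipeline fill: first packet needs 2·t_tx to clear all hops; remaining 56 packets each add one t_tx.
Total = (2+57-1)·t_tx + 2·t_prop = 58·269.474 + 2·4.0628 = 15600 μs.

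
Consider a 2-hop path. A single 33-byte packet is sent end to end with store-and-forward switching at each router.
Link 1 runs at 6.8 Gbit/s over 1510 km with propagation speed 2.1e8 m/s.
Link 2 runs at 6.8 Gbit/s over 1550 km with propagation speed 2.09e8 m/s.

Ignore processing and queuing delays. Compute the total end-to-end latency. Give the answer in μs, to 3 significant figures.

14600 μs

L = 33 × 8 = 264 bits.
Transmission delay per hop = L/R = 264/6800000000 = 0.0388235 μs; 2 hops → 0.0776471 μs.
Propagation delays (d/s per hop): 7190.48, 7416.27 μs; sum = 14606.7 μs.
End-to-end = 14600 μs.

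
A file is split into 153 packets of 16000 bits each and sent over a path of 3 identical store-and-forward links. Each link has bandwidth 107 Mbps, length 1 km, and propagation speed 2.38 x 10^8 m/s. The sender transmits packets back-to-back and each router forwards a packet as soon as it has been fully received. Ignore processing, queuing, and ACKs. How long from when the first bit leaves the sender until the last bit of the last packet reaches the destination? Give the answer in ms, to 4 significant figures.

23.19 ms

Per-hop transmission t_tx = L/R = 16000/107000000 = 0.149533 ms.
Per-hop propagation t_prop = 1000/238000000 = 0.00420168 ms.
Pipeline fill: first packet needs 3·t_tx to clear all hops; remaining 152 packets each add one t_tx.
Total = (3+153-1)·t_tx + 3·t_prop = 155·0.149533 + 3·0.00420168 = 23.19 ms.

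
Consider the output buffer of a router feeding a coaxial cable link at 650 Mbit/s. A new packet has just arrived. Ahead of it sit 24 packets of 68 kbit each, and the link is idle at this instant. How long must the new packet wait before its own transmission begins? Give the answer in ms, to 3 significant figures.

2.51 ms

Each queued packet: L/R = 68000/650000000 = 0.104615 ms.
24 queued → 2.51077 ms.
Queuing delay = 2.51 ms.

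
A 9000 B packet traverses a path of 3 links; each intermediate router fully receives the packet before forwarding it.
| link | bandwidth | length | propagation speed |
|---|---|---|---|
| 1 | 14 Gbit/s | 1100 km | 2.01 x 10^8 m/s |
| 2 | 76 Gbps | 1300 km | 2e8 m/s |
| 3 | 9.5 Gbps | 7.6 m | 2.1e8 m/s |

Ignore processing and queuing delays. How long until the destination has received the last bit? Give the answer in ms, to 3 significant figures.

L = 9000 × 8 = 72000 bits.
Transmission delays (L/R per hop): 0.00514286, 0.000947368, 0.00757895 ms; sum = 0.0136692 ms.
Propagation delays (d/s per hop): 5.47264, 6.5, 3.61905e-05 ms; sum = 11.9727 ms.
End-to-end = 12.0 ms.

12.0 ms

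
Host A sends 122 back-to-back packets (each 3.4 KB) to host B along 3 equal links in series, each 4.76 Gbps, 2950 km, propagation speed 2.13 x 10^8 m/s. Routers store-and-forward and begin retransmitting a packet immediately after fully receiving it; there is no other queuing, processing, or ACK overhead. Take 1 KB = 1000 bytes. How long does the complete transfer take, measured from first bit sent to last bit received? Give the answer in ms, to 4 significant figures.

42.26 ms

Per-hop transmission t_tx = L/R = 27200/4760000000 = 0.00571429 ms.
Per-hop propagation t_prop = 2950000/213000000 = 13.8498 ms.
Pipeline fill: first packet needs 3·t_tx to clear all hops; remaining 121 packets each add one t_tx.
Total = (3+122-1)·t_tx + 3·t_prop = 124·0.00571429 + 3·13.8498 = 42.26 ms.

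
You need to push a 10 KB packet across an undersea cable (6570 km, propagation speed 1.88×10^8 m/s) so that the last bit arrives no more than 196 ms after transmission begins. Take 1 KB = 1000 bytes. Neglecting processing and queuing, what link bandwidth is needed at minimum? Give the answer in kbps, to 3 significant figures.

L = 80000 bits.
Propagation delay = 6570000 / 188000000 = 34.9468 ms.
Transmission budget = 196 − 34.9468 = 161.053 ms.
R ≥ L / t_tx = 80000 bits / 0.161053 s = 497 kbps.

497 kbps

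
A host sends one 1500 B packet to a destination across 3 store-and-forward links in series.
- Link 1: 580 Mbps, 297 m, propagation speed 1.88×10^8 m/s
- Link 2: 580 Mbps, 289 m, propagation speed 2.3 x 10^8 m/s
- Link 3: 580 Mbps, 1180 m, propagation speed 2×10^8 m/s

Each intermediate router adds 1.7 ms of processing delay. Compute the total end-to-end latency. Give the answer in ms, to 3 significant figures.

3.47 ms

L = 1500 × 8 = 12000 bits.
Transmission delay per hop = L/R = 12000/580000000 = 0.0206897 ms; 3 hops → 0.062069 ms.
Propagation delays (d/s per hop): 0.00157979, 0.00125652, 0.0059 ms; sum = 0.00873631 ms.
Processing at 2 router(s): 2 × 1.7 ms = 3.4 ms.
End-to-end = 3.47 ms.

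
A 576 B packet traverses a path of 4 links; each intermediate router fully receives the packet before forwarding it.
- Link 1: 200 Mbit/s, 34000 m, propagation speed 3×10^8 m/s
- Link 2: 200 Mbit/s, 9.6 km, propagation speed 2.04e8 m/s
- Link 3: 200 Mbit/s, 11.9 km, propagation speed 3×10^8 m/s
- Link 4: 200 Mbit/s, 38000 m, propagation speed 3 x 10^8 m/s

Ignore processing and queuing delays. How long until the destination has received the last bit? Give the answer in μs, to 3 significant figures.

419 μs

L = 576 × 8 = 4608 bits.
Transmission delay per hop = L/R = 4608/200000000 = 23.04 μs; 4 hops → 92.16 μs.
Propagation delays (d/s per hop): 113.333, 47.0588, 39.6667, 126.667 μs; sum = 326.725 μs.
End-to-end = 419 μs.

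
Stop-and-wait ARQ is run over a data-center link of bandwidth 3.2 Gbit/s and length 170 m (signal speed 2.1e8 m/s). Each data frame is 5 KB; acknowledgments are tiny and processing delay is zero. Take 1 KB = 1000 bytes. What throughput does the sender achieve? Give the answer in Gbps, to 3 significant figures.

2.83 Gbps

t_tx = L/R = 40000/3200000000 = 1.25e-05 s.
t_prop = 170/210000000 = 8.09524e-07 s; RTT = 1.61905e-06 s.
Cycle = t_tx + RTT = 1.4119e-05 s.
Throughput = L / cycle = 40000 / 1.4119e-05 = 2.83 Gbps.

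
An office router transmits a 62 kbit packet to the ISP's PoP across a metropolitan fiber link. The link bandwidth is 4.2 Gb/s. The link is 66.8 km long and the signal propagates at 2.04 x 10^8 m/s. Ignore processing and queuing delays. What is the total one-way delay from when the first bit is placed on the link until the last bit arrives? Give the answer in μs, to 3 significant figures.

L = 62000 bits.
Transmission delay = L/R = 62000 / 4200000000 = 14.7619 μs.
Propagation delay = d/s = 66800 m / 204000000 m/s = 327.451 μs.
Total = 342 μs.

342 μs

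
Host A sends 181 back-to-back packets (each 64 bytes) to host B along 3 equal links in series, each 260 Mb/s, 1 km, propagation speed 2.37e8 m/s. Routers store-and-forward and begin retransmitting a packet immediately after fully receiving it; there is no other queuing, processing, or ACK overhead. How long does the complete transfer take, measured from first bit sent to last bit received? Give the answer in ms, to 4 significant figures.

0.3730 ms

Per-hop transmission t_tx = L/R = 512/260000000 = 0.00196923 ms.
Per-hop propagation t_prop = 1000/237000000 = 0.00421941 ms.
Pipeline fill: first packet needs 3·t_tx to clear all hops; remaining 180 packets each add one t_tx.
Total = (3+181-1)·t_tx + 3·t_prop = 183·0.00196923 + 3·0.00421941 = 0.3730 ms.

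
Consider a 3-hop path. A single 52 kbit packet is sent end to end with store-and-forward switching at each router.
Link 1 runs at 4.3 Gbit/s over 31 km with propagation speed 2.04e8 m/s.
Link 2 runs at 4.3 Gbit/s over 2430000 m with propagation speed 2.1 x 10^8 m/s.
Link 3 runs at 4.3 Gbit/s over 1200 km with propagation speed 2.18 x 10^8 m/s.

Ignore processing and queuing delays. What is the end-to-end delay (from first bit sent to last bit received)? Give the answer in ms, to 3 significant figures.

17.3 ms

L = 52000 bits.
Transmission delay per hop = L/R = 52000/4300000000 = 0.012093 ms; 3 hops → 0.0362791 ms.
Propagation delays (d/s per hop): 0.151961, 11.5714, 5.50459 ms; sum = 17.228 ms.
End-to-end = 17.3 ms.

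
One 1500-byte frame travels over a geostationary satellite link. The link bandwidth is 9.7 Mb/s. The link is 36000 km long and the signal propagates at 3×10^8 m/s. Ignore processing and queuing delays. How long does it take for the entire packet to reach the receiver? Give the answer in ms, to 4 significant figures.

121.2 ms

L = 1500 × 8 = 12000 bits.
Transmission delay = L/R = 12000 / 9700000 = 1.23711 ms.
Propagation delay = d/s = 36000000 m / 300000000 m/s = 120 ms.
Total = 121.2 ms.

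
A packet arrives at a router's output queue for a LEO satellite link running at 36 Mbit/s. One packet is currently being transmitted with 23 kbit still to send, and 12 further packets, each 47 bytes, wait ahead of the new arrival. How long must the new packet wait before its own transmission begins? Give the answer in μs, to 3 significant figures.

764 μs

Each queued packet: L/R = 376/36000000 = 10.4444 μs.
12 queued → 125.333 μs.
Plus remaining 23000 bits of current packet: 638.889 μs.
Queuing delay = 764 μs.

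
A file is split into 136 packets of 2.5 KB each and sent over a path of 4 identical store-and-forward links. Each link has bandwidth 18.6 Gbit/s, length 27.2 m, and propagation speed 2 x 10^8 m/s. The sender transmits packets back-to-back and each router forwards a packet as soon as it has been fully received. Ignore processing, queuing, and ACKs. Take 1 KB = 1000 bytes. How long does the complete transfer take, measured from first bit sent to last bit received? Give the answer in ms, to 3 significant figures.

0.150 ms

Per-hop transmission t_tx = L/R = 20000/18600000000 = 0.00107527 ms.
Per-hop propagation t_prop = 27.2/200000000 = 0.000136 ms.
Pipeline fill: first packet needs 4·t_tx to clear all hops; remaining 135 packets each add one t_tx.
Total = (4+136-1)·t_tx + 4·t_prop = 139·0.00107527 + 4·0.000136 = 0.150 ms.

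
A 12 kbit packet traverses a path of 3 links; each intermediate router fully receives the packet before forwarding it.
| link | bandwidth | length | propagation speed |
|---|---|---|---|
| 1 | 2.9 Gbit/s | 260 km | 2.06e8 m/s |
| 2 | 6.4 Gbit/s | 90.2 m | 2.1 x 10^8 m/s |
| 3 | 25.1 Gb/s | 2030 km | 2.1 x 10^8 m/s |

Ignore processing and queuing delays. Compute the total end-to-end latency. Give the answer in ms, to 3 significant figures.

L = 12000 bits.
Transmission delays (L/R per hop): 0.00413793, 0.001875, 0.000478088 ms; sum = 0.00649102 ms.
Propagation delays (d/s per hop): 1.26214, 0.000429524, 9.66667 ms; sum = 10.9292 ms.
End-to-end = 10.9 ms.

10.9 ms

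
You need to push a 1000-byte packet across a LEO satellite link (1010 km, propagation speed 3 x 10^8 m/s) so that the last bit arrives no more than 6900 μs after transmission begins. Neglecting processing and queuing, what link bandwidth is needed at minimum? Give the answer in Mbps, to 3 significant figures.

L = 8000 bits.
Propagation delay = 1010000 / 300000000 = 3366.67 μs.
Transmission budget = 6900 − 3366.67 = 3533.33 μs.
R ≥ L / t_tx = 8000 bits / 0.00353333 s = 2.26 Mbps.

2.26 Mbps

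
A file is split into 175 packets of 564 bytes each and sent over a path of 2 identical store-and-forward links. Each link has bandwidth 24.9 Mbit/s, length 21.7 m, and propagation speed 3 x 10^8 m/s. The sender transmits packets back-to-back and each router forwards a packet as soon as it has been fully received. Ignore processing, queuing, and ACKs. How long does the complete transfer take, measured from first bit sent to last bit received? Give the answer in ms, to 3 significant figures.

Per-hop transmission t_tx = L/R = 4512/24900000 = 0.181205 ms.
Per-hop propagation t_prop = 21.7/300000000 = 7.23333e-05 ms.
Pipeline fill: first packet needs 2·t_tx to clear all hops; remaining 174 packets each add one t_tx.
Total = (2+175-1)·t_tx + 2·t_prop = 176·0.181205 + 2·7.23333e-05 = 31.9 ms.

31.9 ms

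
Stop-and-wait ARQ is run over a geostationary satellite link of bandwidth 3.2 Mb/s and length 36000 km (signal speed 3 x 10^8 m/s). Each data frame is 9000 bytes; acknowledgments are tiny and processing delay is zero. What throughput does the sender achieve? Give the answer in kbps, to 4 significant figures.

t_tx = L/R = 72000/3200000 = 0.0225 s.
t_prop = 36000000/300000000 = 0.12 s; RTT = 0.24 s.
Cycle = t_tx + RTT = 0.2625 s.
Throughput = L / cycle = 72000 / 0.2625 = 274.3 kbps.

274.3 kbps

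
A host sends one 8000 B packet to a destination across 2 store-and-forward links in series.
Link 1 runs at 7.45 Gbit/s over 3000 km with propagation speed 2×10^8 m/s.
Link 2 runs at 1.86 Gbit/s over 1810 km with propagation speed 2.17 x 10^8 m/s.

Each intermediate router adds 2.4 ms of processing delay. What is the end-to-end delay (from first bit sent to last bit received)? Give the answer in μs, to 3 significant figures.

L = 8000 × 8 = 64000 bits.
Transmission delays (L/R per hop): 8.5906, 34.4086 μs; sum = 42.9992 μs.
Propagation delays (d/s per hop): 15000, 8341.01 μs; sum = 23341 μs.
Processing at 1 router(s): 1 × 2.4 ms = 2400 μs.
End-to-end = 25800 μs.

25800 μs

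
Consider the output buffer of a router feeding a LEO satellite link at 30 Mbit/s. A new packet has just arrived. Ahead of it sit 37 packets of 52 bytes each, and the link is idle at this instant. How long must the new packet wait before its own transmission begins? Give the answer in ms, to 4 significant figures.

0.5131 ms

Each queued packet: L/R = 416/30000000 = 0.0138667 ms.
37 queued → 0.513067 ms.
Queuing delay = 0.5131 ms.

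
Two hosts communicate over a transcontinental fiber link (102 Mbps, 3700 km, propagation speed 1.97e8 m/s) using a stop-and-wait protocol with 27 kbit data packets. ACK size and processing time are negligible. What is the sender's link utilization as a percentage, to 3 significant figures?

0.700 %

t_tx = L/R = 27000/102000000 = 0.000264706 s.
t_prop = 3700000/197000000 = 0.0187817 s; RTT = 0.0375635 s.
Cycle = t_tx + RTT = 0.0378282 s.
Utilization = t_tx / cycle = 0.000264706/0.0378282 = 0.700 %.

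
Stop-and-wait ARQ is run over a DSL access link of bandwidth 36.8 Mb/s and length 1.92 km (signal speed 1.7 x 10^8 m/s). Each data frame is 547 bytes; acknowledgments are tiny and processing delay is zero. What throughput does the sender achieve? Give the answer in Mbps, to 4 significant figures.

30.93 Mbps

t_tx = L/R = 4376/36800000 = 0.000118913 s.
t_prop = 1920/170000000 = 1.12941e-05 s; RTT = 2.25882e-05 s.
Cycle = t_tx + RTT = 0.000141501 s.
Throughput = L / cycle = 4376 / 0.000141501 = 30.93 Mbps.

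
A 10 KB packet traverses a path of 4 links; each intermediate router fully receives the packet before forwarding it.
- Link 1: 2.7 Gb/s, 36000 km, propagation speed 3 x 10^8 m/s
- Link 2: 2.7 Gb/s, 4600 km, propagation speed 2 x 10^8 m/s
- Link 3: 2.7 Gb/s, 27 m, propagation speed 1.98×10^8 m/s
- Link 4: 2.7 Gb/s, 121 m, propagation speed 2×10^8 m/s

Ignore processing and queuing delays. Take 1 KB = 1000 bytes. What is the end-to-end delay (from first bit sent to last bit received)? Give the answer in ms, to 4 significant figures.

L = 80000 bits.
Transmission delay per hop = L/R = 80000/2700000000 = 0.0296296 ms; 4 hops → 0.118519 ms.
Propagation delays (d/s per hop): 120, 23, 0.000136364, 0.000605 ms; sum = 143.001 ms.
End-to-end = 143.1 ms.

143.1 ms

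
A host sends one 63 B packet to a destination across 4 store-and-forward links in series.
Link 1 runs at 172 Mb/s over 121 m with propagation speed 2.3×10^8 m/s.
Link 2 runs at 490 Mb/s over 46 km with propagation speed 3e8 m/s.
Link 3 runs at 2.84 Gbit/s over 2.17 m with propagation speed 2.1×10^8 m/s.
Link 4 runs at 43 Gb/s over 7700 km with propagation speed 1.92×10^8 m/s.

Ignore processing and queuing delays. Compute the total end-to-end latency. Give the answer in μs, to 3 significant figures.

40300 μs

L = 63 × 8 = 504 bits.
Transmission delays (L/R per hop): 2.93023, 1.02857, 0.177465, 0.0117209 μs; sum = 4.14799 μs.
Propagation delays (d/s per hop): 0.526087, 153.333, 0.0103333, 40104.2 μs; sum = 40258 μs.
End-to-end = 40300 μs.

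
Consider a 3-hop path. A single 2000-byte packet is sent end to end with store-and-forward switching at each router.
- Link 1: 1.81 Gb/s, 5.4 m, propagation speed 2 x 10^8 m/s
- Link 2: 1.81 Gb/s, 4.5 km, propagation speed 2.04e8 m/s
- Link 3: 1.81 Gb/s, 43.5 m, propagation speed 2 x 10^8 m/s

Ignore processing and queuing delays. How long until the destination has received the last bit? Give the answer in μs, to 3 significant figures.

48.8 μs

L = 2000 × 8 = 16000 bits.
Transmission delay per hop = L/R = 16000/1810000000 = 8.83978 μs; 3 hops → 26.5193 μs.
Propagation delays (d/s per hop): 0.027, 22.0588, 0.2175 μs; sum = 22.3033 μs.
End-to-end = 48.8 μs.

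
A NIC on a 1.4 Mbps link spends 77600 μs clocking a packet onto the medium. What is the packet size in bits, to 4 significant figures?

L = R × t_tx = 1400000 b/s × 0.0776 s = 108640 bits.

108600 bits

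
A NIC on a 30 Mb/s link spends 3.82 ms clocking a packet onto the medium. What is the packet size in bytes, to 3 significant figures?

14300 bytes

L = R × t_tx = 30000000 b/s × 0.00382 s = 114600 bits.
In bytes: 114600 / 8 = 14300 bytes.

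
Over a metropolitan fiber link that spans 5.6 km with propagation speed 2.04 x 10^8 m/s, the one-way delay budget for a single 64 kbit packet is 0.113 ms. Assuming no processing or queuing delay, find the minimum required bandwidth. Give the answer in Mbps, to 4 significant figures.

Propagation delay = 5600 / 204000000 = 0.027451 ms.
Transmission budget = 0.113 − 0.027451 = 0.085549 ms.
R ≥ L / t_tx = 64000 bits / 8.5549e-05 s = 748.1 Mbps.

748.1 Mbps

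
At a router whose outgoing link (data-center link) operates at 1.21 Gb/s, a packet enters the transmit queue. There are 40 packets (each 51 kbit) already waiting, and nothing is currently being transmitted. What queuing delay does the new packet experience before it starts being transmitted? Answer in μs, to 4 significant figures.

Each queued packet: L/R = 51000/1210000000 = 42.1488 μs.
40 queued → 1685.95 μs.
Queuing delay = 1686 μs.

1686 μs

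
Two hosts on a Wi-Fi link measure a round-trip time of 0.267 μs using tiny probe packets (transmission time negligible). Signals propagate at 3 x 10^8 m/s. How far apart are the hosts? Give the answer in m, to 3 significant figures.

40.1 m

One-way propagation = RTT/2 = 0.1335 μs.
d = s × t = 300000000 × 1.335e-07 = 40.1 m.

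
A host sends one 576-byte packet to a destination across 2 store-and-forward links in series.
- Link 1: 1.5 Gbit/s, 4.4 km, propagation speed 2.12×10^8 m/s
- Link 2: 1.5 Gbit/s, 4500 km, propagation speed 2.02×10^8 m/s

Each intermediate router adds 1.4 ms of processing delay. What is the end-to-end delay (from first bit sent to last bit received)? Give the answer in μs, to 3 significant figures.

L = 576 × 8 = 4608 bits.
Transmission delay per hop = L/R = 4608/1500000000 = 3.072 μs; 2 hops → 6.144 μs.
Propagation delays (d/s per hop): 20.7547, 22277.2 μs; sum = 22298 μs.
Processing at 1 router(s): 1 × 1.4 ms = 1400 μs.
End-to-end = 23700 μs.

23700 μs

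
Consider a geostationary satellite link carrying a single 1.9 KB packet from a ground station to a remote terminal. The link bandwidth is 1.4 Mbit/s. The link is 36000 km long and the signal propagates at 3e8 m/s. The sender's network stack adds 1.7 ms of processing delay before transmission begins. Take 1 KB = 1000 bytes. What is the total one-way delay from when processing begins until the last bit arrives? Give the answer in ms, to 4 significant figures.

132.6 ms

L = 15200 bits.
Transmission delay = L/R = 15200 / 1400000 = 10.8571 ms.
Propagation delay = d/s = 36000000 m / 300000000 m/s = 120 ms.
Plus processing delay 1.7 ms = 1.7 ms.
Total = 132.6 ms.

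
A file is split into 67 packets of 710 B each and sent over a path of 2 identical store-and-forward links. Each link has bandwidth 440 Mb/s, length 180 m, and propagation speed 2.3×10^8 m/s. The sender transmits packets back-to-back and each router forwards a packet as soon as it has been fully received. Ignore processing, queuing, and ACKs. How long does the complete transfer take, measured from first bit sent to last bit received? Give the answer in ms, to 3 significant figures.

Per-hop transmission t_tx = L/R = 5680/440000000 = 0.0129091 ms.
Per-hop propagation t_prop = 180/2.3e+08 = 0.000782609 ms.
Pipeline fill: first packet needs 2·t_tx to clear all hops; remaining 66 packets each add one t_tx.
Total = (2+67-1)·t_tx + 2·t_prop = 68·0.0129091 + 2·0.000782609 = 0.879 ms.

0.879 ms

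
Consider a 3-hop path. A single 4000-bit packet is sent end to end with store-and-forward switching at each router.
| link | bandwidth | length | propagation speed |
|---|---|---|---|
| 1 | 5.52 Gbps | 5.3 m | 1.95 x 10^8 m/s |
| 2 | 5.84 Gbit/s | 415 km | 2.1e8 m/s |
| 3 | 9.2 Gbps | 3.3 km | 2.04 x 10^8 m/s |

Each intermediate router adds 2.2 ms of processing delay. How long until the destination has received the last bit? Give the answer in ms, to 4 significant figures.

Transmission delays (L/R per hop): 0.000724638, 0.000684932, 0.000434783 ms; sum = 0.00184435 ms.
Propagation delays (d/s per hop): 2.71795e-05, 1.97619, 0.0161765 ms; sum = 1.99239 ms.
Processing at 2 router(s): 2 × 2.2 ms = 4.4 ms.
End-to-end = 6.394 ms.

6.394 ms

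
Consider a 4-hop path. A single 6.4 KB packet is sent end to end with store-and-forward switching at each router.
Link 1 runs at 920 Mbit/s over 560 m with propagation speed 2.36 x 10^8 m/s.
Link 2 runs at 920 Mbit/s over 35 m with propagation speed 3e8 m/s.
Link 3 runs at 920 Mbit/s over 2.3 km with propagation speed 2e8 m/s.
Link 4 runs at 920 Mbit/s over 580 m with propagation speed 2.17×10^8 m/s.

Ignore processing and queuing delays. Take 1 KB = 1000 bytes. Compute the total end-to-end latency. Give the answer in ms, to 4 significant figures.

0.2393 ms

L = 51200 bits.
Transmission delay per hop = L/R = 51200/920000000 = 0.0556522 ms; 4 hops → 0.222609 ms.
Propagation delays (d/s per hop): 0.00237288, 0.000116667, 0.0115, 0.00267281 ms; sum = 0.0166624 ms.
End-to-end = 0.2393 ms.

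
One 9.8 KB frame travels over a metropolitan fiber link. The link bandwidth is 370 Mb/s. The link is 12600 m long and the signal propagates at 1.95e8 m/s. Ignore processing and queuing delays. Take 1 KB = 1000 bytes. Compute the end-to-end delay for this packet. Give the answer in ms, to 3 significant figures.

0.277 ms

L = 78400 bits.
Transmission delay = L/R = 78400 / 370000000 = 0.211892 ms.
Propagation delay = d/s = 12600 m / 195000000 m/s = 0.0646154 ms.
Total = 0.277 ms.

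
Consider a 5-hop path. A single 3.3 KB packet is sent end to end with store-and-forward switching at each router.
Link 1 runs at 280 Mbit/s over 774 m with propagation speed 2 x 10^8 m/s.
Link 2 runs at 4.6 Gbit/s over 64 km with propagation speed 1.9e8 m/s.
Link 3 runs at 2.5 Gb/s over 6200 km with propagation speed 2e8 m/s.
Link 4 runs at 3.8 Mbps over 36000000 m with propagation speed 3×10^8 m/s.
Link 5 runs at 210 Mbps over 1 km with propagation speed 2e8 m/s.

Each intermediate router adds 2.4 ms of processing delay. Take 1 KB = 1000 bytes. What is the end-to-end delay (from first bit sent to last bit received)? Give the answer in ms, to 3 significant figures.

168 ms

L = 26400 bits.
Transmission delays (L/R per hop): 0.0942857, 0.00573913, 0.01056, 6.94737, 0.125714 ms; sum = 7.18367 ms.
Propagation delays (d/s per hop): 0.00387, 0.336842, 31, 120, 0.005 ms; sum = 151.346 ms.
Processing at 4 router(s): 4 × 2.4 ms = 9.6 ms.
End-to-end = 168 ms.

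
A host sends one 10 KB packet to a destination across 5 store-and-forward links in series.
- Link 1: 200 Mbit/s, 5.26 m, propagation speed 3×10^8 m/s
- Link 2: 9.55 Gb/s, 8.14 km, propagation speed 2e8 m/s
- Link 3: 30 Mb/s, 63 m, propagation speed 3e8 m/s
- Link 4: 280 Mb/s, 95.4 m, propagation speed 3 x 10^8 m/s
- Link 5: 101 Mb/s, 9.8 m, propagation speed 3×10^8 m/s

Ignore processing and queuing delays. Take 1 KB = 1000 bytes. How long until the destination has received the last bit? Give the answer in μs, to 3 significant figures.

L = 80000 bits.
Transmission delays (L/R per hop): 400, 8.37696, 2666.67, 285.714, 792.079 μs; sum = 4152.84 μs.
Propagation delays (d/s per hop): 0.0175333, 40.7, 0.21, 0.318, 0.0326667 μs; sum = 41.2782 μs.
End-to-end = 4190 μs.

4190 μs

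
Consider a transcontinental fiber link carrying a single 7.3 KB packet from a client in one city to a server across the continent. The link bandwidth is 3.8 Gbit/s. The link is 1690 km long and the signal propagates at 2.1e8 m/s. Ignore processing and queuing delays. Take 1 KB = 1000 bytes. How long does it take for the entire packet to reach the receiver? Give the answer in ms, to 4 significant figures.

L = 58400 bits.
Transmission delay = L/R = 58400 / 3800000000 = 0.0153684 ms.
Propagation delay = d/s = 1690000 m / 210000000 m/s = 8.04762 ms.
Total = 8.063 ms.

8.063 ms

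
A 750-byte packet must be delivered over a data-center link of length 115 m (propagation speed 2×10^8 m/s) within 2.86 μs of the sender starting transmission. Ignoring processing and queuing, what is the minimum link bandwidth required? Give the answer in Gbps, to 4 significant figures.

L = 6000 bits.
Propagation delay = 115 / 200000000 = 0.575 μs.
Transmission budget = 2.86 − 0.575 = 2.285 μs.
R ≥ L / t_tx = 6000 bits / 2.285e-06 s = 2.626 Gbps.

2.626 Gbps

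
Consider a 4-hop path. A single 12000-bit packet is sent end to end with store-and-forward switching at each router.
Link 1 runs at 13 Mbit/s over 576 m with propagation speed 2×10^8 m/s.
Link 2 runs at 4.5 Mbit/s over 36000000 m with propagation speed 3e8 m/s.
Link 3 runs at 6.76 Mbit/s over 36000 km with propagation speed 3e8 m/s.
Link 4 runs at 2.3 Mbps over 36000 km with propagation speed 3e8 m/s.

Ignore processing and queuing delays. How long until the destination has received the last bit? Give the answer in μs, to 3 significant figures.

371000 μs

Transmission delays (L/R per hop): 923.077, 2666.67, 1775.15, 5217.39 μs; sum = 10582.3 μs.
Propagation delays (d/s per hop): 2.88, 120000, 120000, 120000 μs; sum = 360003 μs.
End-to-end = 371000 μs.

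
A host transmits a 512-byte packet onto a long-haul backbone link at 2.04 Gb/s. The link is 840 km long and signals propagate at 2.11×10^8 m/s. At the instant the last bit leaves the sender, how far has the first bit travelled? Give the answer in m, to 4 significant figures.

t_tx = L/R = 4096/2040000000 = 2.00784e-06 s.
Distance = s × t_tx = 211000000 × 2.00784e-06 = 423.7 m.

423.7 m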